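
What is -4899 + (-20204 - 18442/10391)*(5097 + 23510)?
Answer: -6006325304551/10391 ≈ -5.7803e+8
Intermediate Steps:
-4899 + (-20204 - 18442/10391)*(5097 + 23510) = -4899 + (-20204 - 18442*1/10391)*28607 = -4899 + (-20204 - 18442/10391)*28607 = -4899 - 209958206/10391*28607 = -4899 - 6006274399042/10391 = -6006325304551/10391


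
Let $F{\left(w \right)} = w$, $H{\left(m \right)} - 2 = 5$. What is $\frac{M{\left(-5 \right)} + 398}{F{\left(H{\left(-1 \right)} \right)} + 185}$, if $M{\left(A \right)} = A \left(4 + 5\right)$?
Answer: $\frac{353}{192} \approx 1.8385$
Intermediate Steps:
$H{\left(m \right)} = 7$ ($H{\left(m \right)} = 2 + 5 = 7$)
$M{\left(A \right)} = 9 A$ ($M{\left(A \right)} = A 9 = 9 A$)
$\frac{M{\left(-5 \right)} + 398}{F{\left(H{\left(-1 \right)} \right)} + 185} = \frac{9 \left(-5\right) + 398}{7 + 185} = \frac{-45 + 398}{192} = 353 \cdot \frac{1}{192} = \frac{353}{192}$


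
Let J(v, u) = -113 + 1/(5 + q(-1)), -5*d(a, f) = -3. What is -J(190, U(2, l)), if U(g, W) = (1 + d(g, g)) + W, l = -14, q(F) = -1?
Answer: 451/4 ≈ 112.75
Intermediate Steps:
d(a, f) = 3/5 (d(a, f) = -1/5*(-3) = 3/5)
U(g, W) = 8/5 + W (U(g, W) = (1 + 3/5) + W = 8/5 + W)
J(v, u) = -451/4 (J(v, u) = -113 + 1/(5 - 1) = -113 + 1/4 = -451/4)
-J(190, U(2, l)) = -1*(-451/4) = 451/4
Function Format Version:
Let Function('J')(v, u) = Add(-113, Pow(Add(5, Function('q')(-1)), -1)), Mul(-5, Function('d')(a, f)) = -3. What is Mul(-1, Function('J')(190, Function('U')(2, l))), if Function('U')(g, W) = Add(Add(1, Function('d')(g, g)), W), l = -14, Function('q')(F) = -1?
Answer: Rational(451, 4) ≈ 112.75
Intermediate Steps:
Function('d')(a, f) = Rational(3, 5) (Function('d')(a, f) = Mul(Rational(-1, 5), -3) = Rational(3, 5))
Function('U')(g, W) = Add(Rational(8, 5), W) (Function('U')(g, W) = Add(Add(1, Rational(3, 5)), W) = Add(Rational(8, 5), W))
Function('J')(v, u) = Rational(-451, 4) (Function('J')(v, u) = Add(-113, Pow(Add(5, -1), -1)) = Add(-113, Pow(4, -1)) = Add(-113, Rational(1, 4)) = Rational(-451, 4))
Mul(-1, Function('J')(190, Function('U')(2, l))) = Mul(-1, Rational(-451, 4)) = Rational(451, 4)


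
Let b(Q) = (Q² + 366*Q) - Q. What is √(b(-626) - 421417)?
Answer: I*√258031 ≈ 507.97*I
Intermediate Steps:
b(Q) = Q² + 365*Q
√(b(-626) - 421417) = √(-626*(365 - 626) - 421417) = √(-626*(-261) - 421417) = √(163386 - 421417) = √(-258031) = I*√258031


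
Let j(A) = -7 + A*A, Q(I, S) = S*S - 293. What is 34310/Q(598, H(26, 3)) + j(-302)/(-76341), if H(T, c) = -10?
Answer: -878953577/4911271 ≈ -178.97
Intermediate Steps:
Q(I, S) = -293 + S**2 (Q(I, S) = S**2 - 293 = -293 + S**2)
j(A) = -7 + A**2
34310/Q(598, H(26, 3)) + j(-302)/(-76341) = 34310/(-293 + (-10)**2) + (-7 + (-302)**2)/(-76341) = 34310/(-293 + 100) + (-7 + 91204)*(-1/76341) = 34310/(-193) + 91197*(-1/76341) = 34310*(-1/193) - 30399/25447 = -34310/193 - 30399/25447 = -878953577/4911271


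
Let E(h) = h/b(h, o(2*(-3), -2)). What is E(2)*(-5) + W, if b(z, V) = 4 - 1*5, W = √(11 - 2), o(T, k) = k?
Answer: 13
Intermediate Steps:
W = 3 (W = √9 = 3)
b(z, V) = -1 (b(z, V) = 4 - 5 = -1)
E(h) = -h (E(h) = h/(-1) = h*(-1) = -h)
E(2)*(-5) + W = -1*2*(-5) + 3 = -2*(-5) + 3 = 10 + 3 = 13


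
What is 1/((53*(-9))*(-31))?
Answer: 1/14787 ≈ 6.7627e-5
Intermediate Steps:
1/((53*(-9))*(-31)) = 1/(-477*(-31)) = 1/14787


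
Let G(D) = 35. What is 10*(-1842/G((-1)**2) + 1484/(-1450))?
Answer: -544568/1015 ≈ -536.52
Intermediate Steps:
10*(-1842/G((-1)**2) + 1484/(-1450)) = 10*(-1842/35 + 1484/(-1450)) = 10*(-1842*1/35 + 1484*(-1/1450)) = 10*(-1842/35 - 742/725) = 10*(-272284/5075) = -544568/1015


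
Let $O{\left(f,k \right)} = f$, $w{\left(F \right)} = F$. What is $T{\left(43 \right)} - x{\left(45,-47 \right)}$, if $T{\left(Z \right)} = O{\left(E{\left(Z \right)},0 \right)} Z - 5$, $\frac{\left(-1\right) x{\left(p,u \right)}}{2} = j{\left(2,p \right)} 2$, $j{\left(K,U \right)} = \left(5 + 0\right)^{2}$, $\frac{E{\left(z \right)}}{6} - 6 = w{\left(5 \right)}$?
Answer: $2933$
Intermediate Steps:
$E{\left(z \right)} = 66$ ($E{\left(z \right)} = 36 + 6 \cdot 5 = 36 + 30 = 66$)
$j{\left(K,U \right)} = 25$ ($j{\left(K,U \right)} = 5^{2} = 25$)
$x{\left(p,u \right)} = -100$ ($x{\left(p,u \right)} = - 2 \cdot 25 \cdot 2 = \left(-2\right) 50 = -100$)
$T{\left(Z \right)} = -5 + 66 Z$ ($T{\left(Z \right)} = 66 Z - 5 = -5 + 66 Z$)
$T{\left(43 \right)} - x{\left(45,-47 \right)} = \left(-5 + 66 \cdot 43\right) - -100 = \left(-5 + 2838\right) + 100 = 2833 + 100 = 2933$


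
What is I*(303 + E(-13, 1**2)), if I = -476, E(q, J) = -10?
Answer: -139468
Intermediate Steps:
I*(303 + E(-13, 1**2)) = -476*(303 - 10) = -476*293 = -139468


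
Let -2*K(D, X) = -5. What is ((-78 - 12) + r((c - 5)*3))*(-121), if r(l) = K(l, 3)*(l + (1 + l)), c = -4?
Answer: 53845/2 ≈ 26923.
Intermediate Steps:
K(D, X) = 5/2 (K(D, X) = -½*(-5) = 5/2)
r(l) = 5/2 + 5*l (r(l) = 5*(l + (1 + l))/2 = 5*(1 + 2*l)/2 = 5/2 + 5*l)
((-78 - 12) + r((c - 5)*3))*(-121) = ((-78 - 12) + (5/2 + 5*((-4 - 5)*3)))*(-121) = (-90 + (5/2 + 5*(-9*3)))*(-121) = (-90 + (5/2 + 5*(-27)))*(-121) = (-90 + (5/2 - 135))*(-121) = (-90 - 265/2)*(-121) = -445/2*(-121) = 53845/2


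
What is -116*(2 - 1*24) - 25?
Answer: 2527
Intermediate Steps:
-116*(2 - 1*24) - 25 = -116*(2 - 24) - 25 = -116*(-22) - 25 = 2552 - 25 = 2527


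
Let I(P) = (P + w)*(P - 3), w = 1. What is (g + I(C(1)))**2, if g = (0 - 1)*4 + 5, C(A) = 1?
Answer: 9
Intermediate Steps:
I(P) = (1 + P)*(-3 + P) (I(P) = (P + 1)*(P - 3) = (1 + P)*(-3 + P))
g = 1 (g = -1*4 + 5 = -4 + 5 = 1)
(g + I(C(1)))**2 = (1 + (-3 + 1**2 - 2*1))**2 = (1 + (-3 + 1 - 2))**2 = (1 - 4)**2 = (-3)**2 = 9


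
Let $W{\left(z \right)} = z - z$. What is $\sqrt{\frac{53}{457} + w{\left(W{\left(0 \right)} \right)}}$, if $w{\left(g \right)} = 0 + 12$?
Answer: $\frac{7 \sqrt{51641}}{457} \approx 3.4808$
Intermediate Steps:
$W{\left(z \right)} = 0$
$w{\left(g \right)} = 12$
$\sqrt{\frac{53}{457} + w{\left(W{\left(0 \right)} \right)}} = \sqrt{\frac{53}{457} + 12} = \sqrt{\frac{5537}{457}} = \frac{7 \sqrt{51641}}{457}$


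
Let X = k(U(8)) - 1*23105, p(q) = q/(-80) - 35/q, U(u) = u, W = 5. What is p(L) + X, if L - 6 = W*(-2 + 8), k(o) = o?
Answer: -1039429/45 ≈ -23098.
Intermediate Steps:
L = 36 (L = 6 + 5*(-2 + 8) = 6 + 5*6 = 6 + 30 = 36)
p(q) = -35/q - q/80 (p(q) = q*(-1/80) - 35/q = -q/80 - 35/q = -35/q - q/80)
X = -23097 (X = 8 - 1*23105 = 8 - 23105 = -23097)
p(L) + X = (-35/36 - 1/80*36) - 23097 = (-35*1/36 - 9/20) - 23097 = (-35/36 - 9/20) - 23097 = -64/45 - 23097 = -1039429/45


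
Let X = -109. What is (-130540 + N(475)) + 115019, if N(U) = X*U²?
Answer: -24608646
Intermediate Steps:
N(U) = -109*U²
(-130540 + N(475)) + 115019 = (-130540 - 109*475²) + 115019 = (-130540 - 109*225625) + 115019 = (-130540 - 24593125) + 115019 = -24723665 + 115019 = -24608646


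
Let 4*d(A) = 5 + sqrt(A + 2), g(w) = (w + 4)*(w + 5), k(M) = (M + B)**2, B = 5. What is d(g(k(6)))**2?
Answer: 15777/16 + 5*sqrt(3938)/4 ≈ 1064.5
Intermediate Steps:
k(M) = (5 + M)**2 (k(M) = (M + 5)**2 = (5 + M)**2)
g(w) = (4 + w)*(5 + w)
d(A) = 5/4 + sqrt(2 + A)/4 (d(A) = (5 + sqrt(A + 2))/4 = (5 + sqrt(2 + A))/4 = 5/4 + sqrt(2 + A)/4)
d(g(k(6)))**2 = (5/4 + sqrt(2 + (20 + ((5 + 6)**2)**2 + 9*(5 + 6)**2))/4)**2 = (5/4 + sqrt(2 + (20 + (11**2)**2 + 9*11**2))/4)**2 = (5/4 + sqrt(2 + (20 + 121**2 + 9*121))/4)**2 = (5/4 + sqrt(2 + (20 + 14641 + 1089))/4)**2 = (5/4 + sqrt(2 + 15750)/4)**2 = (5/4 + sqrt(15752)/4)**2 = (5/4 + (2*sqrt(3938))/4)**2 = (5/4 + sqrt(3938)/2)**2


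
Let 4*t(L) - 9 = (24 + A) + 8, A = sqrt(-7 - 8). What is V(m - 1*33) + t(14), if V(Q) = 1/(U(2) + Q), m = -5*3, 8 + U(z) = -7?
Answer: 2579/252 + I*sqrt(15)/4 ≈ 10.234 + 0.96825*I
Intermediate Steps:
U(z) = -15 (U(z) = -8 - 7 = -15)
m = -15
A = I*sqrt(15) (A = sqrt(-15) = I*sqrt(15) ≈ 3.873*I)
t(L) = 41/4 + I*sqrt(15)/4 (t(L) = 9/4 + ((24 + I*sqrt(15)) + 8)/4 = 9/4 + (32 + I*sqrt(15))/4 = 9/4 + (8 + I*sqrt(15)/4) = 41/4 + I*sqrt(15)/4)
V(Q) = 1/(-15 + Q)
V(m - 1*33) + t(14) = 1/(-15 + (-15 - 1*33)) + (41/4 + I*sqrt(15)/4) = 1/(-15 + (-15 - 33)) + (41/4 + I*sqrt(15)/4) = 1/(-15 - 48) + (41/4 + I*sqrt(15)/4) = 1/(-63) + (41/4 + I*sqrt(15)/4) = -1/63 + (41/4 + I*sqrt(15)/4) = 2579/252 + I*sqrt(15)/4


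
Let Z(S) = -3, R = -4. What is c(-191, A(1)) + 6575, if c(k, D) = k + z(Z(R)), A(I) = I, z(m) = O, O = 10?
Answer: 6394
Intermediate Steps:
z(m) = 10
c(k, D) = 10 + k (c(k, D) = k + 10 = 10 + k)
c(-191, A(1)) + 6575 = (10 - 191) + 6575 = -181 + 6575 = 6394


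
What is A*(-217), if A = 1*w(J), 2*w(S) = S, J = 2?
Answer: -217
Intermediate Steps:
w(S) = S/2
A = 1 (A = 1*((½)*2) = 1*1 = 1)
A*(-217) = 1*(-217) = -217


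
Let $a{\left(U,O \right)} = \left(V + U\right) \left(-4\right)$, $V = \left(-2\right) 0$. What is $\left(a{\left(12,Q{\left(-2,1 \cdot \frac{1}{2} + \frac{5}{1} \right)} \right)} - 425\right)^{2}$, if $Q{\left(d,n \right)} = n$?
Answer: $223729$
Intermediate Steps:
$V = 0$
$a{\left(U,O \right)} = - 4 U$ ($a{\left(U,O \right)} = \left(0 + U\right) \left(-4\right) = U \left(-4\right) = - 4 U$)
$\left(a{\left(12,Q{\left(-2,1 \cdot \frac{1}{2} + \frac{5}{1} \right)} \right)} - 425\right)^{2} = \left(\left(-4\right) 12 - 425\right)^{2} = \left(-48 - 425\right)^{2} = \left(-473\right)^{2} = 223729$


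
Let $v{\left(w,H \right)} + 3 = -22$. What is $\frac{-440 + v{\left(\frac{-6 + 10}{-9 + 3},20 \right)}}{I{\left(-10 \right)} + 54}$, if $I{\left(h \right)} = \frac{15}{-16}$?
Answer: $- \frac{2480}{283} \approx -8.7632$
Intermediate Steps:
$I{\left(h \right)} = - \frac{15}{16}$ ($I{\left(h \right)} = 15 \left(- \frac{1}{16}\right) = - \frac{15}{16}$)
$v{\left(w,H \right)} = -25$ ($v{\left(w,H \right)} = -3 - 22 = -25$)
$\frac{-440 + v{\left(\frac{-6 + 10}{-9 + 3},20 \right)}}{I{\left(-10 \right)} + 54} = \frac{-440 - 25}{- \frac{15}{16} + 54} = - \frac{465}{\frac{849}{16}} = \left(-465\right) \frac{16}{849} = - \frac{2480}{283}$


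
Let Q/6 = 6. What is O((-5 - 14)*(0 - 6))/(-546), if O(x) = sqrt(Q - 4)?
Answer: -2*sqrt(2)/273 ≈ -0.010361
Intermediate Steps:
Q = 36 (Q = 6*6 = 36)
O(x) = 4*sqrt(2) (O(x) = sqrt(36 - 4) = sqrt(32) = 4*sqrt(2))
O((-5 - 14)*(0 - 6))/(-546) = (4*sqrt(2))/(-546) = (4*sqrt(2))*(-1/546) = -2*sqrt(2)/273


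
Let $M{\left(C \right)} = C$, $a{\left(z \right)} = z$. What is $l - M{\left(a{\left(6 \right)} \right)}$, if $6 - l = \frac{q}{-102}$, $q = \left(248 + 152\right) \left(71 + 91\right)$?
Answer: $\frac{10800}{17} \approx 635.29$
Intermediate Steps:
$q = 64800$ ($q = 400 \cdot 162 = 64800$)
$l = \frac{10902}{17}$ ($l = 6 - \frac{64800}{-102} = 6 - 64800 \left(- \frac{1}{102}\right) = 6 - - \frac{10800}{17} = 6 + \frac{10800}{17} = \frac{10902}{17} \approx 641.29$)
$l - M{\left(a{\left(6 \right)} \right)} = \frac{10902}{17} - 6 = \frac{10800}{17}$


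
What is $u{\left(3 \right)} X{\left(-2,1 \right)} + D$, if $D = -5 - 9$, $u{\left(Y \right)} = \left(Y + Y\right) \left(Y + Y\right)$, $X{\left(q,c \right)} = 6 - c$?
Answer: $166$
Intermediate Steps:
$u{\left(Y \right)} = 4 Y^{2}$ ($u{\left(Y \right)} = 2 Y 2 Y = 4 Y^{2}$)
$D = -14$ ($D = -5 - 9 = -14$)
$u{\left(3 \right)} X{\left(-2,1 \right)} + D = 4 \cdot 3^{2} \left(6 - 1\right) - 14 = 4 \cdot 9 \left(6 - 1\right) - 14 = 36 \cdot 5 - 14 = 180 - 14 = 166$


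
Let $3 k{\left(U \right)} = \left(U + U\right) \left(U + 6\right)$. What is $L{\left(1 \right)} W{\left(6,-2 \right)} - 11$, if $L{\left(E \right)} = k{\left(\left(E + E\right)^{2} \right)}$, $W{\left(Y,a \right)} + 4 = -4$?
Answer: $- \frac{673}{3} \approx -224.33$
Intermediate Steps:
$W{\left(Y,a \right)} = -8$ ($W{\left(Y,a \right)} = -4 - 4 = -8$)
$k{\left(U \right)} = \frac{2 U \left(6 + U\right)}{3}$ ($k{\left(U \right)} = \frac{\left(U + U\right) \left(U + 6\right)}{3} = \frac{2 U \left(6 + U\right)}{3}$)
$L{\left(E \right)} = \frac{8 E^{2} \left(6 + 4 E^{2}\right)}{3}$ ($L{\left(E \right)} = \frac{2 \left(E + E\right)^{2} \left(6 + \left(E + E\right)^{2}\right)}{3} = \frac{2 \left(2 E\right)^{2} \left(6 + \left(2 E\right)^{2}\right)}{3} = \frac{2 \cdot 4 E^{2} \left(6 + 4 E^{2}\right)}{3} = \frac{8 E^{2} \left(6 + 4 E^{2}\right)}{3}$)
$L{\left(1 \right)} W{\left(6,-2 \right)} - 11 = 1^{2} \left(16 + \frac{32 \cdot 1^{2}}{3}\right) \left(-8\right) - 11 = 1 \left(16 + \frac{32}{3} \cdot 1\right) \left(-8\right) - 11 = 1 \left(16 + \frac{32}{3}\right) \left(-8\right) - 11 = 1 \cdot \frac{80}{3} \left(-8\right) - 11 = \frac{80}{3} \left(-8\right) - 11 = - \frac{640}{3} - 11 = - \frac{673}{3}$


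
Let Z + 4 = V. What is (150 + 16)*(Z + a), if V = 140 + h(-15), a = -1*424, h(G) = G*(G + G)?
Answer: 26892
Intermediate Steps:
h(G) = 2*G**2 (h(G) = G*(2*G) = 2*G**2)
a = -424
V = 590 (V = 140 + 2*(-15)**2 = 140 + 2*225 = 140 + 450 = 590)
Z = 586 (Z = -4 + 590 = 586)
(150 + 16)*(Z + a) = (150 + 16)*(586 - 424) = 166*162 = 26892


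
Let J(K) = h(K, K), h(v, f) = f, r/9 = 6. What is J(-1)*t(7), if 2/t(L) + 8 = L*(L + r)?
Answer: -2/419 ≈ -0.0047733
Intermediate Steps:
r = 54 (r = 9*6 = 54)
J(K) = K
t(L) = 2/(-8 + L*(54 + L)) (t(L) = 2/(-8 + L*(L + 54)) = 2/(-8 + L*(54 + L)))
J(-1)*t(7) = -2/(-8 + 7² + 54*7) = -2/(-8 + 49 + 378) = -2/419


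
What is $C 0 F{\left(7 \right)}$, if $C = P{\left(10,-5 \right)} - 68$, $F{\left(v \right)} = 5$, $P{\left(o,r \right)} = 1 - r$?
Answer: $0$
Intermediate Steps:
$C = -62$ ($C = \left(1 - -5\right) - 68 = \left(1 + 5\right) - 68 = 6 - 68 = -62$)
$C 0 F{\left(7 \right)} = - 62 \cdot 0 \cdot 5 = \left(-62\right) 0 = 0$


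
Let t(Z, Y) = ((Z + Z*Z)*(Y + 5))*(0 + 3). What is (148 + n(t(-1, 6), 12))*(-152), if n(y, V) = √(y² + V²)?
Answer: -24320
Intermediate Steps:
t(Z, Y) = 3*(5 + Y)*(Z + Z²) (t(Z, Y) = ((Z + Z²)*(5 + Y))*3 = ((5 + Y)*(Z + Z²))*3 = 3*(5 + Y)*(Z + Z²))
n(y, V) = √(V² + y²)
(148 + n(t(-1, 6), 12))*(-152) = (148 + √(12² + (3*(-1)*(5 + 6 + 5*(-1) + 6*(-1)))²))*(-152) = (148 + √(144 + (3*(-1)*(5 + 6 - 5 - 6))²))*(-152) = (148 + √(144 + (3*(-1)*0)²))*(-152) = (148 + √(144 + 0²))*(-152) = (148 + √(144 + 0))*(-152) = (148 + √144)*(-152) = (148 + 12)*(-152) = 160*(-152) = -24320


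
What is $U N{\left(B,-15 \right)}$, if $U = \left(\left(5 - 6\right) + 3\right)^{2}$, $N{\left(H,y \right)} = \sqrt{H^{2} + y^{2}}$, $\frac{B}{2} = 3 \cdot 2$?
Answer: $12 \sqrt{41} \approx 76.838$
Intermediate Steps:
$B = 12$ ($B = 2 \cdot 3 \cdot 2 = 2 \cdot 6 = 12$)
$U = 4$ ($U = \left(\left(5 - 6\right) + 3\right)^{2} = \left(-1 + 3\right)^{2} = 2^{2} = 4$)
$U N{\left(B,-15 \right)} = 4 \sqrt{12^{2} + \left(-15\right)^{2}} = 4 \sqrt{144 + 225} = 4 \sqrt{369} = 4 \cdot 3 \sqrt{41} = 12 \sqrt{41}$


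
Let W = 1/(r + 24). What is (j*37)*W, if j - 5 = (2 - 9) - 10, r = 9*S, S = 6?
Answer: -74/13 ≈ -5.6923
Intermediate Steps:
r = 54 (r = 9*6 = 54)
W = 1/78 (W = 1/(54 + 24) = 1/78 ≈ 0.012821)
j = -12 (j = 5 + ((2 - 9) - 10) = 5 + (-7 - 10) = 5 - 17 = -12)
(j*37)*W = -12*37*(1/78) = -444*1/78 = -74/13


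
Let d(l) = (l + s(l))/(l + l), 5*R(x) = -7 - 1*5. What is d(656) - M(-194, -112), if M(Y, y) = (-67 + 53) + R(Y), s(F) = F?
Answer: 87/5 ≈ 17.400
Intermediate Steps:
R(x) = -12/5 (R(x) = (-7 - 1*5)/5 = (-7 - 5)/5 = (1/5)*(-12) = -12/5)
d(l) = 1 (d(l) = (l + l)/(l + l) = (2*l)/((2*l)) = (2*l)*(1/(2*l)) = 1)
M(Y, y) = -82/5 (M(Y, y) = (-67 + 53) - 12/5 = -14 - 12/5 = -82/5)
d(656) - M(-194, -112) = 1 - 1*(-82/5) = 1 + 82/5 = 87/5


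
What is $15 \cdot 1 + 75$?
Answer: $90$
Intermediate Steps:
$15 \cdot 1 + 75 = 15 + 75 = 90$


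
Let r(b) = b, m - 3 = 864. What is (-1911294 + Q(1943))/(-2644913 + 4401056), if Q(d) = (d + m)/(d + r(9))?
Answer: -1865421539/1713995568 ≈ -1.0883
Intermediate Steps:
m = 867 (m = 3 + 864 = 867)
Q(d) = (867 + d)/(9 + d) (Q(d) = (d + 867)/(d + 9) = (867 + d)/(9 + d))
(-1911294 + Q(1943))/(-2644913 + 4401056) = (-1911294 + (867 + 1943)/(9 + 1943))/(-2644913 + 4401056) = (-1911294 + 2810/1952)/1756143 = (-1911294 + (1/1952)*2810)*(1/1756143) = (-1911294 + 1405/976)*(1/1756143) = -1865421539/976*1/1756143 = -1865421539/1713995568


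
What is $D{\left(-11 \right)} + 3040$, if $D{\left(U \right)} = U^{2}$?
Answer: $3161$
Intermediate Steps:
$D{\left(-11 \right)} + 3040 = \left(-11\right)^{2} + 3040 = 121 + 3040 = 3161$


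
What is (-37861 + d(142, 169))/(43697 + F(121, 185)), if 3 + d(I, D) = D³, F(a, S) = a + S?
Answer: 4788945/44003 ≈ 108.83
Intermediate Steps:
F(a, S) = S + a
d(I, D) = -3 + D³
(-37861 + d(142, 169))/(43697 + F(121, 185)) = (-37861 + (-3 + 169³))/(43697 + (185 + 121)) = (-37861 + (-3 + 4826809))/(43697 + 306) = (-37861 + 4826806)/44003 = 4788945*(1/44003) = 4788945/44003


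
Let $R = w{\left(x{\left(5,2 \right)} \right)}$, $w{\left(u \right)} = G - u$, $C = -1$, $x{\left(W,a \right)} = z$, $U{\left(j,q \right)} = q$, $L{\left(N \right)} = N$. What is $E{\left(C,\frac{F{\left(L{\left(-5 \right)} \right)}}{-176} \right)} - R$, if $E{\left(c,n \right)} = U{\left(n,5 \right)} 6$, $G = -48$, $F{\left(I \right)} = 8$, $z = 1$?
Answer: $79$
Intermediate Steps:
$x{\left(W,a \right)} = 1$
$w{\left(u \right)} = -48 - u$
$E{\left(c,n \right)} = 30$ ($E{\left(c,n \right)} = 5 \cdot 6 = 30$)
$R = -49$ ($R = -48 - 1 = -49$)
$E{\left(C,\frac{F{\left(L{\left(-5 \right)} \right)}}{-176} \right)} - R = 30 - -49 = 30 + 49 = 79$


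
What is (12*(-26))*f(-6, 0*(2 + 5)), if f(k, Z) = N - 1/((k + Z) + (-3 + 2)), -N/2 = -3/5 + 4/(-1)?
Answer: -102024/35 ≈ -2915.0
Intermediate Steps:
N = 46/5 (N = -2*(-3/5 + 4/(-1)) = -2*(-3*⅕ + 4*(-1)) = -2*(-⅗ - 4) = -2*(-23/5) = 46/5 ≈ 9.2000)
f(k, Z) = 46/5 - 1/(-1 + Z + k) (f(k, Z) = 46/5 - 1/((k + Z) + (-3 + 2)) = 46/5 - 1/((Z + k) - 1) = 46/5 - 1/(-1 + Z + k))
(12*(-26))*f(-6, 0*(2 + 5)) = (12*(-26))*((-51 + 46*(0*(2 + 5)) + 46*(-6))/(5*(-1 + 0*(2 + 5) - 6))) = -312*(-51 + 46*(0*7) - 276)/(5*(-1 + 0*7 - 6)) = -312*(-51 + 46*0 - 276)/(5*(-1 + 0 - 6)) = -312*(-51 + 0 - 276)/(5*(-7)) = -312*(-1)*(-327)/(5*7) = -312*327/35 = -102024/35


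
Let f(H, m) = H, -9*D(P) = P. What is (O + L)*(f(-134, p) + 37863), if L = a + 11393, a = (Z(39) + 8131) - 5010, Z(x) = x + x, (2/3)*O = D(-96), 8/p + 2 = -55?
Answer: 551145232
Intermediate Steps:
D(P) = -P/9
p = -8/57 (p = 8/(-2 - 55) = 8/(-57) = 8*(-1/57) = -8/57 ≈ -0.14035)
O = 16 (O = 3*(-⅑*(-96))/2 = (3/2)*(32/3) = 16)
Z(x) = 2*x
a = 3199 (a = (2*39 + 8131) - 5010 = (78 + 8131) - 5010 = 8209 - 5010 = 3199)
L = 14592 (L = 3199 + 11393 = 14592)
(O + L)*(f(-134, p) + 37863) = (16 + 14592)*(-134 + 37863) = 14608*37729 = 551145232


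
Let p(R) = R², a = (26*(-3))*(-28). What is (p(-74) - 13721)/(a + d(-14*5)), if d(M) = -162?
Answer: -8245/2022 ≈ -4.0776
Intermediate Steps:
a = 2184 (a = -78*(-28) = 2184)
(p(-74) - 13721)/(a + d(-14*5)) = ((-74)² - 13721)/(2184 - 162) = (5476 - 13721)/2022 = -8245*1/2022 = -8245/2022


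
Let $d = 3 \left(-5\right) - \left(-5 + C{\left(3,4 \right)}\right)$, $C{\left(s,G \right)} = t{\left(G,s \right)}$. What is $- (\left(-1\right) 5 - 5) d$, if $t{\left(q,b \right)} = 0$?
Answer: $-100$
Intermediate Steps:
$C{\left(s,G \right)} = 0$
$d = -10$ ($d = 3 \left(-5\right) + \left(5 - 0\right) = -15 + \left(5 + 0\right) = -15 + 5 = -10$)
$- (\left(-1\right) 5 - 5) d = - (\left(-1\right) 5 - 5) \left(-10\right) = - (-5 - 5) \left(-10\right) = \left(-1\right) \left(-10\right) \left(-10\right) = 10 \left(-10\right) = -100$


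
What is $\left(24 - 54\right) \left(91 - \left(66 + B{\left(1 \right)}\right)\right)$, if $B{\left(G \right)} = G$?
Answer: $-720$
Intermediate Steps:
$\left(24 - 54\right) \left(91 - \left(66 + B{\left(1 \right)}\right)\right) = \left(24 - 54\right) \left(91 - 67\right) = - 30 \left(91 - 67\right) = \left(-30\right) 24 = -720$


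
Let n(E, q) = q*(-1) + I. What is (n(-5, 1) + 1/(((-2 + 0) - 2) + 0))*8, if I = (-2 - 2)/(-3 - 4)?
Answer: -38/7 ≈ -5.4286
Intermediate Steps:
I = 4/7 (I = -4/(-7) = -4*(-⅐) = 4/7 ≈ 0.57143)
n(E, q) = 4/7 - q (n(E, q) = q*(-1) + 4/7 = -q + 4/7 = 4/7 - q)
(n(-5, 1) + 1/(((-2 + 0) - 2) + 0))*8 = ((4/7 - 1*1) + 1/(((-2 + 0) - 2) + 0))*8 = ((4/7 - 1) + 1/((-2 - 2) + 0))*8 = (-3/7 + 1/(-4 + 0))*8 = (-3/7 + 1/(-4))*8 = (-3/7 - ¼)*8 = -19/28*8 = -38/7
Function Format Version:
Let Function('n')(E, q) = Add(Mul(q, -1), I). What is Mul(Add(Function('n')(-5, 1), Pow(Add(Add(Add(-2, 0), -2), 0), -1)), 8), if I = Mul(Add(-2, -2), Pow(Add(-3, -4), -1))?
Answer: Rational(-38, 7) ≈ -5.4286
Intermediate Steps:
I = Rational(4, 7) (I = Mul(-4, Pow(-7, -1)) = Mul(-4, Rational(-1, 7)) = Rational(4, 7) ≈ 0.57143)
Function('n')(E, q) = Add(Rational(4, 7), Mul(-1, q)) (Function('n')(E, q) = Add(Mul(q, -1), Rational(4, 7)) = Add(Mul(-1, q), Rational(4, 7)) = Add(Rational(4, 7), Mul(-1, q)))
Mul(Add(Function('n')(-5, 1), Pow(Add(Add(Add(-2, 0), -2), 0), -1)), 8) = Mul(Add(Add(Rational(4, 7), Mul(-1, 1)), Pow(Add(Add(Add(-2, 0), -2), 0), -1)), 8) = Mul(Add(Add(Rational(4, 7), -1), Pow(Add(Add(-2, -2), 0), -1)), 8) = Mul(Add(Rational(-3, 7), Pow(Add(-4, 0), -1)), 8) = Mul(Add(Rational(-3, 7), Pow(-4, -1)), 8) = Mul(Add(Rational(-3, 7), Rational(-1, 4)), 8) = Mul(Rational(-19, 28), 8) = Rational(-38, 7)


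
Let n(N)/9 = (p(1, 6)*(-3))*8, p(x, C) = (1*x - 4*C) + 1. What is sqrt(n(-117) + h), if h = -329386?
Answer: I*sqrt(324634) ≈ 569.77*I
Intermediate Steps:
p(x, C) = 1 + x - 4*C (p(x, C) = (x - 4*C) + 1 = 1 + x - 4*C)
n(N) = 4752 (n(N) = 9*(((1 + 1 - 4*6)*(-3))*8) = 9*(((1 + 1 - 24)*(-3))*8) = 9*(-22*(-3)*8) = 9*(66*8) = 9*528 = 4752)
sqrt(n(-117) + h) = sqrt(4752 - 329386) = sqrt(-324634) = I*sqrt(324634)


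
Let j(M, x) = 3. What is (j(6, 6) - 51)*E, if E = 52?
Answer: -2496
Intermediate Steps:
(j(6, 6) - 51)*E = (3 - 51)*52 = -48*52 = -2496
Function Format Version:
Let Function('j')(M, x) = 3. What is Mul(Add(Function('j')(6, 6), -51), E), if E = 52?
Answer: -2496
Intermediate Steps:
Mul(Add(Function('j')(6, 6), -51), E) = Mul(Add(3, -51), 52) = Mul(-48, 52) = -2496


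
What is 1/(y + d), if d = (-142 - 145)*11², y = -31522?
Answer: -1/66249 ≈ -1.5095e-5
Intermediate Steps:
d = -34727 (d = -287*121 = -34727)
1/(y + d) = 1/(-31522 - 34727) = 1/(-66249) = -1/66249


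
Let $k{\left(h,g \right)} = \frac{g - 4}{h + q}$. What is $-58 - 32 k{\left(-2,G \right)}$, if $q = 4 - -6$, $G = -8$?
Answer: $-10$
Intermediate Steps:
$q = 10$ ($q = 4 + 6 = 10$)
$k{\left(h,g \right)} = \frac{-4 + g}{10 + h}$ ($k{\left(h,g \right)} = \frac{g - 4}{h + 10} = \frac{-4 + g}{10 + h}$)
$-58 - 32 k{\left(-2,G \right)} = -58 - 32 \frac{-4 - 8}{10 - 2} = -58 - 32 \cdot \frac{1}{8} \left(-12\right) = -58 - -48 = -58 + 48 = -10$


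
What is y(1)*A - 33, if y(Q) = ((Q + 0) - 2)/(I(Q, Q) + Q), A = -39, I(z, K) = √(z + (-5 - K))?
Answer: -53/2 - 13*I*√5/2 ≈ -26.5 - 14.534*I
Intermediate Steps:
I(z, K) = √(-5 + z - K)
y(Q) = (-2 + Q)/(Q + I*√5) (y(Q) = ((Q + 0) - 2)/(√(-5 + Q - Q) + Q) = (Q - 2)/(√(-5) + Q) = (-2 + Q)/(I*√5 + Q) = (-2 + Q)/(Q + I*√5))
y(1)*A - 33 = ((-2 + 1)/(1 + I*√5))*(-39) - 33 = (-1/(1 + I*√5))*(-39) - 33 = -1/(1 + I*√5)*(-39) - 33 = 39/(1 + I*√5) - 33 = -33 + 39/(1 + I*√5)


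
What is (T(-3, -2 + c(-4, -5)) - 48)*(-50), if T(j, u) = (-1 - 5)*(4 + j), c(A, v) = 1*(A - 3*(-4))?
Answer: 2700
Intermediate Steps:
c(A, v) = 12 + A (c(A, v) = 1*(A + 12) = 1*(12 + A) = 12 + A)
T(j, u) = -24 - 6*j (T(j, u) = -6*(4 + j) = -24 - 6*j)
(T(-3, -2 + c(-4, -5)) - 48)*(-50) = ((-24 - 6*(-3)) - 48)*(-50) = ((-24 + 18) - 48)*(-50) = (-6 - 48)*(-50) = -54*(-50) = 2700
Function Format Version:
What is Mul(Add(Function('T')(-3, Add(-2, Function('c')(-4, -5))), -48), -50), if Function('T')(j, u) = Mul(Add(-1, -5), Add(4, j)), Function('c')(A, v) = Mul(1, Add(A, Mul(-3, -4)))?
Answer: 2700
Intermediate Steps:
Function('c')(A, v) = Add(12, A) (Function('c')(A, v) = Mul(1, Add(A, 12)) = Mul(1, Add(12, A)) = Add(12, A))
Function('T')(j, u) = Add(-24, Mul(-6, j)) (Function('T')(j, u) = Mul(-6, Add(4, j)) = Add(-24, Mul(-6, j)))
Mul(Add(Function('T')(-3, Add(-2, Function('c')(-4, -5))), -48), -50) = Mul(Add(Add(-24, Mul(-6, -3)), -48), -50) = Mul(Add(Add(-24, 18), -48), -50) = Mul(Add(-6, -48), -50) = Mul(-54, -50) = 2700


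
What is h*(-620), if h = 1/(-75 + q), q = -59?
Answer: 310/67 ≈ 4.6269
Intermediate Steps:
h = -1/134 (h = 1/(-75 - 59) = 1/(-134) = -1/134 ≈ -0.0074627)
h*(-620) = -1/134*(-620) = 310/67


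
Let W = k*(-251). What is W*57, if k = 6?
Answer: -85842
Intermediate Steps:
W = -1506 (W = 6*(-251) = -1506)
W*57 = -1506*57 = -85842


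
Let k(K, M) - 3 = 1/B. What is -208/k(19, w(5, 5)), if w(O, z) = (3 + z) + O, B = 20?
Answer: -4160/61 ≈ -68.197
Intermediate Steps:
w(O, z) = 3 + O + z
k(K, M) = 61/20 (k(K, M) = 3 + 1/20 = 61/20)
-208/k(19, w(5, 5)) = -208/61/20 = -208*20/61 = -4160/61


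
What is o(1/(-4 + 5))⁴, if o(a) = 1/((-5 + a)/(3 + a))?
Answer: 1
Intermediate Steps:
o(a) = (3 + a)/(-5 + a) (o(a) = 1/((-5 + a)/(3 + a)) = (3 + a)/(-5 + a))
o(1/(-4 + 5))⁴ = ((3 + 1/(-4 + 5))/(-5 + 1/(-4 + 5)))⁴ = ((3 + 1/1)/(-5 + 1/1))⁴ = ((3 + 1)/(-5 + 1))⁴ = (4/(-4))⁴ = (-¼*4)⁴ = (-1)⁴ = 1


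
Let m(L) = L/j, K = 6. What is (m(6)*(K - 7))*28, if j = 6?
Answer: -28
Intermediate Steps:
m(L) = L/6
(m(6)*(K - 7))*28 = (((1/6)*6)*(6 - 7))*28 = (1*(-1))*28 = -1*28 = -28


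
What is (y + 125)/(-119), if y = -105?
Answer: -20/119 ≈ -0.16807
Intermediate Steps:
(y + 125)/(-119) = (-105 + 125)/(-119) = 20*(-1/119) = -20/119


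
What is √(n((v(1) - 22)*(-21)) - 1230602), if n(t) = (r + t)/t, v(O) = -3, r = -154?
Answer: I*√276885291/15 ≈ 1109.3*I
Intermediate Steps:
n(t) = (-154 + t)/t
√(n((v(1) - 22)*(-21)) - 1230602) = √((-154 + (-3 - 22)*(-21))/(((-3 - 22)*(-21))) - 1230602) = √((-154 - 25*(-21))/((-25*(-21))) - 1230602) = √((-154 + 525)/525 - 1230602) = √((1/525)*371 - 1230602) = √(53/75 - 1230602) = √(-92295097/75) = I*√276885291/15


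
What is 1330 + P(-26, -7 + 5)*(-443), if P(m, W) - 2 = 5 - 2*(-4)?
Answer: -5315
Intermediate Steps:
P(m, W) = 15 (P(m, W) = 2 + (5 - 2*(-4)) = 2 + (5 + 8) = 2 + 13 = 15)
1330 + P(-26, -7 + 5)*(-443) = 1330 + 15*(-443) = 1330 - 6645 = -5315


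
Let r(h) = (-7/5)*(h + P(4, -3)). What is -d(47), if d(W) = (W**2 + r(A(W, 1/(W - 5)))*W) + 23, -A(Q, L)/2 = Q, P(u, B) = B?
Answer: -43073/5 ≈ -8614.6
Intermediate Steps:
A(Q, L) = -2*Q
r(h) = 21/5 - 7*h/5 (r(h) = (-7/5)*(h - 3) = (-7*1/5)*(-3 + h) = -7*(-3 + h)/5 = 21/5 - 7*h/5)
d(W) = 23 + W**2 + W*(21/5 + 14*W/5) (d(W) = (W**2 + (21/5 - (-14)*W/5)*W) + 23 = (W**2 + (21/5 + 14*W/5)*W) + 23 = (W**2 + W*(21/5 + 14*W/5)) + 23 = 23 + W**2 + W*(21/5 + 14*W/5))
-d(47) = -(23 + (19/5)*47**2 + (21/5)*47) = -(23 + (19/5)*2209 + 987/5) = -(23 + 41971/5 + 987/5) = -1*43073/5 = -43073/5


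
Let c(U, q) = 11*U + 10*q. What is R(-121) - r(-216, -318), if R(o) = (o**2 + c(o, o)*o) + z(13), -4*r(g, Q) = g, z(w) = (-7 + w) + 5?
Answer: 322059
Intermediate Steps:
c(U, q) = 10*q + 11*U
z(w) = -2 + w
r(g, Q) = -g/4
R(o) = 11 + 22*o**2 (R(o) = (o**2 + (10*o + 11*o)*o) + (-2 + 13) = (o**2 + (21*o)*o) + 11 = (o**2 + 21*o**2) + 11 = 22*o**2 + 11 = 11 + 22*o**2)
R(-121) - r(-216, -318) = (11 + 22*(-121)**2) - (-1)*(-216)/4 = (11 + 22*14641) - 1*54 = (11 + 322102) - 54 = 322113 - 54 = 322059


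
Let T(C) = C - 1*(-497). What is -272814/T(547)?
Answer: -45469/174 ≈ -261.32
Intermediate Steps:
T(C) = 497 + C (T(C) = C + 497 = 497 + C)
-272814/T(547) = -272814/(497 + 547) = -272814/1044 = -272814*1/1044 = -45469/174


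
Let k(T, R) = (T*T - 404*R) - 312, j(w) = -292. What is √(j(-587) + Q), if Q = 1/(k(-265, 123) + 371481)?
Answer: I*√44801692995066/391702 ≈ 17.088*I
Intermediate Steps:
k(T, R) = -312 + T² - 404*R (k(T, R) = (T² - 404*R) - 312 = -312 + T² - 404*R)
Q = 1/391702 (Q = 1/((-312 + (-265)² - 404*123) + 371481) = 1/((-312 + 70225 - 49692) + 371481) = 1/(20221 + 371481) = 1/391702 ≈ 2.5530e-6)
√(j(-587) + Q) = √(-292 + 1/391702) = √(-114376983/391702) = I*√44801692995066/391702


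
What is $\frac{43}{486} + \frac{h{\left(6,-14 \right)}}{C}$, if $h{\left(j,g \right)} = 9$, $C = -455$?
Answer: $\frac{15191}{221130} \approx 0.068697$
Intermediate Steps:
$\frac{43}{486} + \frac{h{\left(6,-14 \right)}}{C} = \frac{43}{486} + \frac{9}{-455} = 43 \cdot \frac{1}{486} + 9 \left(- \frac{1}{455}\right) = \frac{43}{486} - \frac{9}{455} = \frac{15191}{221130}$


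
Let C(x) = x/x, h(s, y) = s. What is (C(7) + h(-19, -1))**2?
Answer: 324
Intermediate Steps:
C(x) = 1
(C(7) + h(-19, -1))**2 = (1 - 19)**2 = (-18)**2 = 324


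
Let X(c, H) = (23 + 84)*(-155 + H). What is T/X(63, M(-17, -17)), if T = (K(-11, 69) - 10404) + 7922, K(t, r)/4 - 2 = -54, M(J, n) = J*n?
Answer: -1345/7169 ≈ -0.18761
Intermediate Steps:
K(t, r) = -208 (K(t, r) = 8 + 4*(-54) = 8 - 216 = -208)
X(c, H) = -16585 + 107*H (X(c, H) = 107*(-155 + H) = -16585 + 107*H)
T = -2690 (T = (-208 - 10404) + 7922 = -10612 + 7922 = -2690)
T/X(63, M(-17, -17)) = -2690/(-16585 + 107*(-17*(-17))) = -2690/(-16585 + 107*289) = -2690/(-16585 + 30923) = -2690/14338 = -2690*1/14338 = -1345/7169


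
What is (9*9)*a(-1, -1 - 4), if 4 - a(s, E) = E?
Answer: 729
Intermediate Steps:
a(s, E) = 4 - E
(9*9)*a(-1, -1 - 4) = (9*9)*(4 - (-1 - 4)) = 81*(4 - 1*(-5)) = 81*(4 + 5) = 81*9 = 729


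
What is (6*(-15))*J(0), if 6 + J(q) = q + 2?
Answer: 360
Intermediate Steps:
J(q) = -4 + q (J(q) = -6 + (q + 2) = -6 + (2 + q) = -4 + q)
(6*(-15))*J(0) = (6*(-15))*(-4 + 0) = -90*(-4) = 360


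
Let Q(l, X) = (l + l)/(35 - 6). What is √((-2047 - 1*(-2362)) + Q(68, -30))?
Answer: √268859/29 ≈ 17.880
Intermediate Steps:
Q(l, X) = 2*l/29 (Q(l, X) = (2*l)/29 = (2*l)*(1/29) = 2*l/29)
√((-2047 - 1*(-2362)) + Q(68, -30)) = √((-2047 - 1*(-2362)) + (2/29)*68) = √((-2047 + 2362) + 136/29) = √(315 + 136/29) = √(9271/29) = √268859/29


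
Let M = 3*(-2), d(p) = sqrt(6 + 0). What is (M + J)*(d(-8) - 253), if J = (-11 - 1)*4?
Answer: 13662 - 54*sqrt(6) ≈ 13530.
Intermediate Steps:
d(p) = sqrt(6)
J = -48 (J = -12*4 = -48)
M = -6
(M + J)*(d(-8) - 253) = (-6 - 48)*(sqrt(6) - 253) = -54*(-253 + sqrt(6)) = 13662 - 54*sqrt(6)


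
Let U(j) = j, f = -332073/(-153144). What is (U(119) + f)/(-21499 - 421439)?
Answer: -229089/837448112 ≈ -0.00027356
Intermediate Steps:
f = 12299/5672 (f = -332073*(-1/153144) = 12299/5672 ≈ 2.1684)
(U(119) + f)/(-21499 - 421439) = (119 + 12299/5672)/(-21499 - 421439) = (687267/5672)/(-442938) = (687267/5672)*(-1/442938) = -229089/837448112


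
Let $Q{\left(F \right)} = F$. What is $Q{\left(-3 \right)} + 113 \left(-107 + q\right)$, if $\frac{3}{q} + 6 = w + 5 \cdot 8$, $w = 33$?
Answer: $- \frac{809959}{67} \approx -12089.0$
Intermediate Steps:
$q = \frac{3}{67}$ ($q = \frac{3}{-6 + \left(33 + 5 \cdot 8\right)} = \frac{3}{-6 + \left(33 + 40\right)} = \frac{3}{-6 + 73} = \frac{3}{67} \approx 0.044776$)
$Q{\left(-3 \right)} + 113 \left(-107 + q\right) = -3 + 113 \left(-107 + \frac{3}{67}\right) = -3 + 113 \left(- \frac{7166}{67}\right) = -3 - \frac{809758}{67} = - \frac{809959}{67}$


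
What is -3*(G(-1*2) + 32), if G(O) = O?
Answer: -90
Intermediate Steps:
-3*(G(-1*2) + 32) = -3*(-1*2 + 32) = -3*(-2 + 32) = -3*30 = -90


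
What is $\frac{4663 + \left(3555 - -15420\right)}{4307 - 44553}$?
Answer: $- \frac{11819}{20123} \approx -0.58734$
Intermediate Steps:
$\frac{4663 + \left(3555 - -15420\right)}{4307 - 44553} = \frac{4663 + \left(3555 + 15420\right)}{-40246} = \left(4663 + 18975\right) \left(- \frac{1}{40246}\right) = 23638 \left(- \frac{1}{40246}\right) = - \frac{11819}{20123}$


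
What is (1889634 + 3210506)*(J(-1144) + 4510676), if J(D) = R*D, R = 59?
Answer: 22660840045200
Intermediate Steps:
J(D) = 59*D
(1889634 + 3210506)*(J(-1144) + 4510676) = (1889634 + 3210506)*(59*(-1144) + 4510676) = 5100140*(-67496 + 4510676) = 5100140*4443180 = 22660840045200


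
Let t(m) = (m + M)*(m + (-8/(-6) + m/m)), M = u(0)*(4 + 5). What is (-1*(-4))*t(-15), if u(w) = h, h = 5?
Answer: -1520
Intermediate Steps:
u(w) = 5
M = 45 (M = 5*(4 + 5) = 5*9 = 45)
t(m) = (45 + m)*(7/3 + m) (t(m) = (m + 45)*(m + (-8/(-6) + m/m)) = (45 + m)*(m + (-8*(-⅙) + 1)) = (45 + m)*(m + (4/3 + 1)) = (45 + m)*(m + 7/3) = (45 + m)*(7/3 + m))
(-1*(-4))*t(-15) = (-1*(-4))*(105 + (-15)² + (142/3)*(-15)) = 4*(105 + 225 - 710) = 4*(-380) = -1520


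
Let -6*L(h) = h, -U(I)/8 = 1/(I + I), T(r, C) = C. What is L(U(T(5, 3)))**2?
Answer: 4/81 ≈ 0.049383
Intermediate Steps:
U(I) = -4/I (U(I) = -8/(I + I) = -8*1/(2*I) = -4/I)
L(h) = -h/6
L(U(T(5, 3)))**2 = (-(-2)/(3*3))**2 = (-1/6*(-4/3))**2 = (2/9)**2 = 4/81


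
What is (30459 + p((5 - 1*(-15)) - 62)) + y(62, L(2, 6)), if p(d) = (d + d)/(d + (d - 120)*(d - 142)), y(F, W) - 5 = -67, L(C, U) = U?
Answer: 150799503/4961 ≈ 30397.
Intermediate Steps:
y(F, W) = -62 (y(F, W) = 5 - 67 = -62)
p(d) = 2*d/(d + (-142 + d)*(-120 + d)) (p(d) = (2*d)/(d + (-120 + d)*(-142 + d)) = (2*d)/(d + (-142 + d)*(-120 + d)) = 2*d/(d + (-142 + d)*(-120 + d)))
(30459 + p((5 - 1*(-15)) - 62)) + y(62, L(2, 6)) = (30459 + 2*((5 - 1*(-15)) - 62)/(17040 + ((5 - 1*(-15)) - 62)² - 261*((5 - 1*(-15)) - 62))) - 62 = (30459 + 2*((5 + 15) - 62)/(17040 + ((5 + 15) - 62)² - 261*((5 + 15) - 62))) - 62 = (30459 + 2*(20 - 62)/(17040 + (20 - 62)² - 261*(20 - 62))) - 62 = (30459 + 2*(-42)/(17040 + (-42)² - 261*(-42))) - 62 = (30459 + 2*(-42)/(17040 + 1764 + 10962)) - 62 = (30459 + 2*(-42)/29766) - 62 = (30459 + 2*(-42)*(1/29766)) - 62 = (30459 - 14/4961) - 62 = 151107085/4961 - 62 = 150799503/4961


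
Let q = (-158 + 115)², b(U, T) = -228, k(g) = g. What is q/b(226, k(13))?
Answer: -1849/228 ≈ -8.1096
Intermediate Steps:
q = 1849 (q = (-43)² = 1849)
q/b(226, k(13)) = 1849/(-228) = 1849*(-1/228) = -1849/228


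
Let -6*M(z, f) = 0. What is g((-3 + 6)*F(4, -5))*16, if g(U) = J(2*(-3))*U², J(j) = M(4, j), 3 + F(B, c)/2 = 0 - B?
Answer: 0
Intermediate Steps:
M(z, f) = 0 (M(z, f) = -⅙*0 = 0)
F(B, c) = -6 - 2*B (F(B, c) = -6 + 2*(0 - B) = -6 + 2*(-B) = -6 - 2*B)
J(j) = 0
g(U) = 0 (g(U) = 0*U² = 0)
g((-3 + 6)*F(4, -5))*16 = 0*16 = 0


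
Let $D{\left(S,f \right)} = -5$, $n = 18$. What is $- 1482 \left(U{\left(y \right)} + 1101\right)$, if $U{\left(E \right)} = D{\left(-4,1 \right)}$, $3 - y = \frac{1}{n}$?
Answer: $-1624272$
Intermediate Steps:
$y = \frac{53}{18}$ ($y = 3 - \frac{1}{18} = \frac{53}{18} \approx 2.9444$)
$U{\left(E \right)} = -5$
$- 1482 \left(U{\left(y \right)} + 1101\right) = - 1482 \left(-5 + 1101\right) = \left(-1482\right) 1096 = -1624272$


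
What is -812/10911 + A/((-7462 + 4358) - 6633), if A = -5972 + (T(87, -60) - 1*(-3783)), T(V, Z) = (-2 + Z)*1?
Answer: 16654217/106240407 ≈ 0.15676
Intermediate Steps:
T(V, Z) = -2 + Z
A = -2251 (A = -5972 + ((-2 - 60) - 1*(-3783)) = -5972 + (-62 + 3783) = -5972 + 3721 = -2251)
-812/10911 + A/((-7462 + 4358) - 6633) = -812/10911 - 2251/((-7462 + 4358) - 6633) = -812*1/10911 - 2251/(-3104 - 6633) = -812/10911 - 2251/(-9737) = -812/10911 - 2251*(-1/9737) = -812/10911 + 2251/9737 = 16654217/106240407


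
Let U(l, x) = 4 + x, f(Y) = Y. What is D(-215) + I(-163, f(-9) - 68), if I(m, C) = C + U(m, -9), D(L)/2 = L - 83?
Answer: -678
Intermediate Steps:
D(L) = -166 + 2*L (D(L) = 2*(L - 83) = 2*(-83 + L) = -166 + 2*L)
I(m, C) = -5 + C (I(m, C) = C + (4 - 9) = C - 5 = -5 + C)
D(-215) + I(-163, f(-9) - 68) = (-166 + 2*(-215)) + (-5 + (-9 - 68)) = (-166 - 430) + (-5 - 77) = -596 - 82 = -678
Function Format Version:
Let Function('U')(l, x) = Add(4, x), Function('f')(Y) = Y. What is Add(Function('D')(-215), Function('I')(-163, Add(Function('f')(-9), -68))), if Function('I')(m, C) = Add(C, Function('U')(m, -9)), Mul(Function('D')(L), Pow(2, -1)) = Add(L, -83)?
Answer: -678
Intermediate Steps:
Function('D')(L) = Add(-166, Mul(2, L)) (Function('D')(L) = Mul(2, Add(L, -83)) = Mul(2, Add(-83, L)) = Add(-166, Mul(2, L)))
Function('I')(m, C) = Add(-5, C) (Function('I')(m, C) = Add(C, Add(4, -9)) = Add(C, -5) = Add(-5, C))
Add(Function('D')(-215), Function('I')(-163, Add(Function('f')(-9), -68))) = Add(Add(-166, Mul(2, -215)), Add(-5, Add(-9, -68))) = Add(Add(-166, -430), Add(-5, -77)) = Add(-596, -82) = -678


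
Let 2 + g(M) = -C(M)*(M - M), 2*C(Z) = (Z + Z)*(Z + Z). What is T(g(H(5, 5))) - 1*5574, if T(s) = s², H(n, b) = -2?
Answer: -5570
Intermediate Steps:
C(Z) = 2*Z² (C(Z) = ((Z + Z)*(Z + Z))/2 = ((2*Z)*(2*Z))/2 = (4*Z²)/2 = 2*Z²)
g(M) = -2 (g(M) = -2 - 2*M²*(M - M) = -2 - 2*M²*0 = -2 - 1*0 = -2 + 0 = -2)
T(g(H(5, 5))) - 1*5574 = (-2)² - 1*5574 = 4 - 5574 = -5570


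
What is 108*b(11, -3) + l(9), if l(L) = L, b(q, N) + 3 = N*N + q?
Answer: 1845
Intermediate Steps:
b(q, N) = -3 + q + N² (b(q, N) = -3 + (N*N + q) = -3 + (N² + q) = -3 + (q + N²) = -3 + q + N²)
108*b(11, -3) + l(9) = 108*(-3 + 11 + (-3)²) + 9 = 108*(-3 + 11 + 9) + 9 = 108*17 + 9 = 1836 + 9 = 1845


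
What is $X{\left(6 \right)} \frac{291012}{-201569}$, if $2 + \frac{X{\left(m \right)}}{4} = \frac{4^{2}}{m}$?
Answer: $- \frac{776032}{201569} \approx -3.85$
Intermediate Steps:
$X{\left(m \right)} = -8 + \frac{64}{m}$ ($X{\left(m \right)} = -8 + 4 \frac{4^{2}}{m} = -8 + 4 \frac{16}{m} = -8 + \frac{64}{m}$)
$X{\left(6 \right)} \frac{291012}{-201569} = \left(-8 + \frac{64}{6}\right) \frac{291012}{-201569} = \left(-8 + 64 \cdot \frac{1}{6}\right) 291012 \left(- \frac{1}{201569}\right) = \left(-8 + \frac{32}{3}\right) \left(- \frac{291012}{201569}\right) = \frac{8}{3} \left(- \frac{291012}{201569}\right) = - \frac{776032}{201569}$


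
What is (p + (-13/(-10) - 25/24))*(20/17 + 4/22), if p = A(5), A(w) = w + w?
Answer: 156337/11220 ≈ 13.934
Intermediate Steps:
A(w) = 2*w
p = 10 (p = 2*5 = 10)
(p + (-13/(-10) - 25/24))*(20/17 + 4/22) = (10 + (-13/(-10) - 25/24))*(20/17 + 4/22) = (10 + (-13*(-⅒) - 25*1/24))*(20*(1/17) + 4*(1/22)) = (10 + (13/10 - 25/24))*(20/17 + 2/11) = (10 + 31/120)*(254/187) = (1231/120)*(254/187) = 156337/11220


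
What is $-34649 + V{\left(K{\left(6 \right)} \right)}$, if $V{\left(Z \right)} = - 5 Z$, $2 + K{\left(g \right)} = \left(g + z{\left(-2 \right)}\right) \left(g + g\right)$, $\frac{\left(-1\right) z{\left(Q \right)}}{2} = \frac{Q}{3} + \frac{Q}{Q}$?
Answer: $-34959$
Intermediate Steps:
$z{\left(Q \right)} = -2 - \frac{2 Q}{3}$ ($z{\left(Q \right)} = - 2 \left(\frac{Q}{3} + \frac{Q}{Q}\right) = - 2 \left(Q \frac{1}{3} + 1\right) = - 2 \left(\frac{Q}{3} + 1\right) = - 2 \left(1 + \frac{Q}{3}\right) = -2 - \frac{2 Q}{3}$)
$K{\left(g \right)} = -2 + 2 g \left(- \frac{2}{3} + g\right)$ ($K{\left(g \right)} = -2 + \left(g - \frac{2}{3}\right) \left(g + g\right) = -2 + \left(g + \left(-2 + \frac{4}{3}\right)\right) 2 g = -2 + \left(g - \frac{2}{3}\right) 2 g = -2 + \left(- \frac{2}{3} + g\right) 2 g = -2 + 2 g \left(- \frac{2}{3} + g\right)$)
$-34649 + V{\left(K{\left(6 \right)} \right)} = -34649 - 5 \left(-2 + 2 \cdot 6^{2} - 8\right) = -34649 - 5 \left(-2 + 2 \cdot 36 - 8\right) = -34649 - 5 \left(-2 + 72 - 8\right) = -34649 - 310 = -34959$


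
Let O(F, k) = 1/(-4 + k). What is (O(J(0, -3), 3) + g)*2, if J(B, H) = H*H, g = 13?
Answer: 24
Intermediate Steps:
J(B, H) = H²
(O(J(0, -3), 3) + g)*2 = (1/(-4 + 3) + 13)*2 = (1/(-1) + 13)*2 = (-1 + 13)*2 = 12*2 = 24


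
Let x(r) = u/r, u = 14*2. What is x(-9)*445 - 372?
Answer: -15808/9 ≈ -1756.4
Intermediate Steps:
u = 28
x(r) = 28/r
x(-9)*445 - 372 = (28/(-9))*445 - 372 = (28*(-⅑))*445 - 372 = -28/9*445 - 372 = -12460/9 - 372 = -15808/9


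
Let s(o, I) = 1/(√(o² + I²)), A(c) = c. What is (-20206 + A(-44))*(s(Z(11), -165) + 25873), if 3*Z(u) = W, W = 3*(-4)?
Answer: -523928250 - 20250*√27241/27241 ≈ -5.2393e+8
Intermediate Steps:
W = -12
Z(u) = -4 (Z(u) = (⅓)*(-12) = -4)
s(o, I) = (I² + o²)^(-½) (s(o, I) = 1/(√(I² + o²)) = (I² + o²)^(-½))
(-20206 + A(-44))*(s(Z(11), -165) + 25873) = (-20206 - 44)*(((-165)² + (-4)²)^(-½) + 25873) = -20250*((27225 + 16)^(-½) + 25873) = -20250*(27241^(-½) + 25873) = -20250*(√27241/27241 + 25873) = -20250*(25873 + √27241/27241) = -523928250 - 20250*√27241/27241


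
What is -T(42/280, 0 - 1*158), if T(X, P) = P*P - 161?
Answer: -24803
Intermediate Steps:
T(X, P) = -161 + P² (T(X, P) = P² - 161 = -161 + P²)
-T(42/280, 0 - 1*158) = -(-161 + (0 - 1*158)²) = -(-161 + (0 - 158)²) = -(-161 + (-158)²) = -(-161 + 24964) = -1*24803 = -24803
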